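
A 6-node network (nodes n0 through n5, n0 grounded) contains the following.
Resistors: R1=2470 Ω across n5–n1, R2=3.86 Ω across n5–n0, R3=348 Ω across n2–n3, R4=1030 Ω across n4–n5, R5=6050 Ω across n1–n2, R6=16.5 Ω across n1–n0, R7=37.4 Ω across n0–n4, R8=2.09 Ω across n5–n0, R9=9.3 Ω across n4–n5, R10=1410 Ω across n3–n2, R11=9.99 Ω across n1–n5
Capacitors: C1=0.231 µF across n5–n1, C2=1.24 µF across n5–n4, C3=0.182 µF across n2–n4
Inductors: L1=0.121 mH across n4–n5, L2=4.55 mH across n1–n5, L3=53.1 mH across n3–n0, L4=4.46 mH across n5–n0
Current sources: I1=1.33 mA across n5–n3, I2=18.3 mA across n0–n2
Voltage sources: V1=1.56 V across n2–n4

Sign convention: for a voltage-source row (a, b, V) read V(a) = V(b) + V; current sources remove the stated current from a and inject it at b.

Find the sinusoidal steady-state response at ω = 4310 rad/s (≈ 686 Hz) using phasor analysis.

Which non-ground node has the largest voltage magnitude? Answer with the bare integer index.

MNA unknowns: 5 node voltages V₁..V_5 plus 1 source current (V1)
R1: Y=0.0004049+0.000j on G[5,1]
C1: Y=0.000+0.0009956j on G[5,1]
L1: Y=0.000-1.918j on G[4,5]
R2: Y=0.2591+0.000j on G[5,0]
R3: Y=0.002874+0.000j on G[2,3]
R4: Y=0.0009709+0.000j on G[4,5]
R5: Y=0.0001653+0.000j on G[1,2]
L2: Y=0.000-0.05099j on G[1,5]
R6: Y=0.06061+0.000j on G[1,0]
R7: Y=0.02674+0.000j on G[0,4]
L3: Y=0.000-0.004369j on G[3,0]
C2: Y=0.000+0.005344j on G[5,4]
L4: Y=0.000-0.05202j on G[5,0]
R8: Y=0.4785+0.000j on G[5,0]
C3: Y=0.000+0.0007844j on G[2,4]
R9: Y=0.1075+0.000j on G[4,5]
I1: z[5]−=0.00133, z[3]+=0.00133
I2: z[0]−=0.0183, z[2]+=0.0183
R10: Y=0.0007092+0.000j on G[3,2]
R11: Y=0.1001+0.000j on G[1,5]
V1: row V2−V4=1.56, i_V1 at 2,4
solve → V1=0.01324+0.002039j, V2=1.576+0.01295j, V3=0.7765+0.9599j, V4=0.01594+0.01295j, V5=0.01709+0.005169j
aux → i_V1=0.01518+0.002167j

2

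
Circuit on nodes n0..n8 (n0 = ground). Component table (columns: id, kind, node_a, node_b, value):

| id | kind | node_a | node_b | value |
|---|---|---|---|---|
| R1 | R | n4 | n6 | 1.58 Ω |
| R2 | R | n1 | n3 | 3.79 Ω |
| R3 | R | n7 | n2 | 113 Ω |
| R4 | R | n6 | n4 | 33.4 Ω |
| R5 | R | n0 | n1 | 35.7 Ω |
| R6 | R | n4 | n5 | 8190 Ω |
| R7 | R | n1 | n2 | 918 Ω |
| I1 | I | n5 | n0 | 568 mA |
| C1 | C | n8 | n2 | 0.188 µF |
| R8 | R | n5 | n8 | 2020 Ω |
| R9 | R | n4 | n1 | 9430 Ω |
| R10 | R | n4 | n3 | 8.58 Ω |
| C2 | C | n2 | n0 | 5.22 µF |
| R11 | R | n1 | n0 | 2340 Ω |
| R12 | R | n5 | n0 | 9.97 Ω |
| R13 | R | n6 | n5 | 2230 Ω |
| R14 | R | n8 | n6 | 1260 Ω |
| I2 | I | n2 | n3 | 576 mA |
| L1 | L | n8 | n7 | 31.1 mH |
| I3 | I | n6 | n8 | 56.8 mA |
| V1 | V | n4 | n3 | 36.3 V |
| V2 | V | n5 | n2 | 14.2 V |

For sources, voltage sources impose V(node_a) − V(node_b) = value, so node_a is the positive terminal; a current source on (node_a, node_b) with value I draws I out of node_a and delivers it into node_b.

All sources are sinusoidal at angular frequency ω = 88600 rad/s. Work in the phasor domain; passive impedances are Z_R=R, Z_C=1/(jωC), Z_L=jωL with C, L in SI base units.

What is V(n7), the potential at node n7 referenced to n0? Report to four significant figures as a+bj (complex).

-1.368+4.988j V

Apply KCL at each of the 8 non-ground nodes and solve the resulting linear system.
Node n1: branches {R2, R5, R7, R9, R11} → V_1 = 15.32+0.2298j
Node n2: branches {R3, R7, C1, C2, I2, V2} → V_2 = -1.101+5.011j
Node n3: branches {R2, R10, I2, V1} → V_3 = 17.02+0.2348j
Node n4: branches {R1, R4, R6, R9, R10, V1} → V_4 = 53.32+0.2348j
Node n5: branches {R6, I1, R8, R12, R13, V2} → V_5 = 13.10+5.011j
Node n6: branches {R1, R4, R13, R14, I3} → V_6 = 53.14+0.2359j
Node n7: branches {R3, L1} → V_7 = -1.368+4.988j
Node n8: branches {C1, R8, R14, L1, I3} → V_8 = -0.8105-1.525j
Source currents: i(V1)=-4.357+0.001326j, i(V2)=-1.866-0.5086j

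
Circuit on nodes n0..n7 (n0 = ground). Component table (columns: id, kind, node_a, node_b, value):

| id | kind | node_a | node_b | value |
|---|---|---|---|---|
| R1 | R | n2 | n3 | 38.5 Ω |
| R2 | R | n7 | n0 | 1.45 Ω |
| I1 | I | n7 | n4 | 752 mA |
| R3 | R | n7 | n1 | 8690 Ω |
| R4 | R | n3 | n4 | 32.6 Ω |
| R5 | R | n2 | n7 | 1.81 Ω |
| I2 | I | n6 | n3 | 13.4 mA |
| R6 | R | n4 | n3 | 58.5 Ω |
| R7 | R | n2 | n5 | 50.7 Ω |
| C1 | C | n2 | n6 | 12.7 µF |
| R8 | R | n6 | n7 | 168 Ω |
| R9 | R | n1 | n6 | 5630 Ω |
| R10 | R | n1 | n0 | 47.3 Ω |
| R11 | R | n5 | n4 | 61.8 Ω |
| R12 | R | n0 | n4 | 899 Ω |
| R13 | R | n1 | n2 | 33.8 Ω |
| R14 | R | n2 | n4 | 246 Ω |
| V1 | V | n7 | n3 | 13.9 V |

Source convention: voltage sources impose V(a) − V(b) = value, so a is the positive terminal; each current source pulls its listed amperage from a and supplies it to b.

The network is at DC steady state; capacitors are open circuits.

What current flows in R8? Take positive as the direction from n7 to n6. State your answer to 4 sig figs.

0.01307 A

Apply KCL at each of the 7 non-ground nodes and solve the resulting linear system.
Node n1: branches {R3, R9, R10, R13} → V_1 = -0.3337
Node n2: branches {R1, R5, R7, C1, R13, R14} → V_2 = -0.5624
Node n3: branches {R1, R4, I2, R6, V1} → V_3 = -13.89
Node n4: branches {I1, R4, R6, R11, R12, R14} → V_4 = 1.312
Node n5: branches {R7, R11} → V_5 = 0.2823
Node n6: branches {I2, C1, R8, R9} → V_6 = -2.188
Node n7: branches {R2, I1, R3, R5, R8, V1} → V_7 = 0.008114
Source currents: i(V1)=-1.086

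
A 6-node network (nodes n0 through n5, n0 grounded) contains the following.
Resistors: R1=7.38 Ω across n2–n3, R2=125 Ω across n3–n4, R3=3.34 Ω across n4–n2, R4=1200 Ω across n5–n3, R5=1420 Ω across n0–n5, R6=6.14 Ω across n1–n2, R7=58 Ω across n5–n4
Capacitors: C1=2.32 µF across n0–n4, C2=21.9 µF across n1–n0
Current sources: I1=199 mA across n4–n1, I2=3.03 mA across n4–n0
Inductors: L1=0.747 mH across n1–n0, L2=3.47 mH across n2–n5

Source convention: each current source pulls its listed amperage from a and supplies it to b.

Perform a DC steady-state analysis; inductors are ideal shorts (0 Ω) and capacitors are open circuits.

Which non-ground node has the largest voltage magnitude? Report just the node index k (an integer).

MNA unknowns: 5 node voltages V₁..V_5 plus 2 source currents (L1, L2)
R1: Y=0.1355 on G[2,3]
R2: Y=0.008000 on G[3,4]
C1: Y=0.000 on G[0,4]
I1: z[4]−=0.199, z[1]+=0.199
R3: Y=0.2994 on G[4,2]
L1: row V1−V0=0, i_L1 at 1,0
R4: Y=0.0008333 on G[5,3]
C2: Y=0.000 on G[1,0]
R5: Y=0.0007042 on G[0,5]
L2: row V2−V5=0, i_L2 at 2,5
R6: Y=0.1629 on G[1,2]
R7: Y=0.01724 on G[5,4]
I2: z[4]−=0.00303, z[0]+=0.00303
solve → V1=0.000, V2=-1.235, V3=-1.270, V4=-1.858, V5=-1.235
aux → i_L1=-0.002160, i_L2=0.009903

4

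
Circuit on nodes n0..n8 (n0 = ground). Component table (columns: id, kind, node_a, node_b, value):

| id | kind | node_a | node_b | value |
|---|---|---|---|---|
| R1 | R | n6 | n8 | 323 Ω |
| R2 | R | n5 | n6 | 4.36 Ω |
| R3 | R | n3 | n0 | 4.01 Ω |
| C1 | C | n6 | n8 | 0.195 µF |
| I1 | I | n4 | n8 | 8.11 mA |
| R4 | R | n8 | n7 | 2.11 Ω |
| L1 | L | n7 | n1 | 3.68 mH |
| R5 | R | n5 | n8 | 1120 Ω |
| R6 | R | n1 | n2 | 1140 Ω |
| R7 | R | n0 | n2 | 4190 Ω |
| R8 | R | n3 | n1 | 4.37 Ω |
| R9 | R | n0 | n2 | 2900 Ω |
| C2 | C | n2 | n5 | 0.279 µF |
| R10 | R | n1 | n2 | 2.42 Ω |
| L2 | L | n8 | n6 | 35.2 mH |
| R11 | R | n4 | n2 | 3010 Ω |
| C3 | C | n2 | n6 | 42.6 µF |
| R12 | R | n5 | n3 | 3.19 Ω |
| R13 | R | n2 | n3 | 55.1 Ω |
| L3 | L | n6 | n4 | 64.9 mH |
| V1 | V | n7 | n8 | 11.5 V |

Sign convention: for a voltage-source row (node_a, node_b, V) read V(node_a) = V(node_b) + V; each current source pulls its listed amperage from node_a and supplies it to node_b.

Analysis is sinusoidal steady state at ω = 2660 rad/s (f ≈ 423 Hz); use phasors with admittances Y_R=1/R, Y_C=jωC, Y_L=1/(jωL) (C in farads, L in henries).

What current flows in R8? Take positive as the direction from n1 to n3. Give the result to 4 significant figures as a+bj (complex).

MNA unknowns: 8 node voltages V₁..V_8 plus 1 source current (V1)
R1: Y=0.003096+0.000j on G[6,8]
R2: Y=0.2294+0.000j on G[5,6]
R3: Y=0.2494+0.000j on G[3,0]
C1: Y=0.000+0.0005187j on G[6,8]
I1: z[4]−=0.00811, z[8]+=0.00811
R4: Y=0.4739+0.000j on G[8,7]
L1: Y=0.000-0.1022j on G[7,1]
R5: Y=0.0008929+0.000j on G[5,8]
R6: Y=0.0008772+0.000j on G[1,2]
R7: Y=0.0002387+0.000j on G[0,2]
R8: Y=0.2288+0.000j on G[3,1]
R9: Y=0.0003448+0.000j on G[0,2]
C2: Y=0.000+0.0007421j on G[2,5]
R10: Y=0.4132+0.000j on G[1,2]
L2: Y=0.000-0.01068j on G[8,6]
R11: Y=0.0003322+0.000j on G[4,2]
C3: Y=0.000+0.1133j on G[2,6]
R12: Y=0.3135+0.000j on G[5,3]
R13: Y=0.01815+0.000j on G[2,3]
L3: Y=0.000-0.005793j on G[6,4]
V1: row V7−V8=11.5, i_V1 at 7,8
solve → V1=-0.05988-0.2626j, V2=-0.2209-0.1475j, V3=0.0005169+0.0003450j, V4=0.1305-0.9439j, V5=0.05783+0.2012j, V6=0.1762+0.4763j, V7=0.9962+0.2548j, V8=-10.50+0.2548j
aux → i_V1=-5.503+0.1079j

-0.01382-0.06018j A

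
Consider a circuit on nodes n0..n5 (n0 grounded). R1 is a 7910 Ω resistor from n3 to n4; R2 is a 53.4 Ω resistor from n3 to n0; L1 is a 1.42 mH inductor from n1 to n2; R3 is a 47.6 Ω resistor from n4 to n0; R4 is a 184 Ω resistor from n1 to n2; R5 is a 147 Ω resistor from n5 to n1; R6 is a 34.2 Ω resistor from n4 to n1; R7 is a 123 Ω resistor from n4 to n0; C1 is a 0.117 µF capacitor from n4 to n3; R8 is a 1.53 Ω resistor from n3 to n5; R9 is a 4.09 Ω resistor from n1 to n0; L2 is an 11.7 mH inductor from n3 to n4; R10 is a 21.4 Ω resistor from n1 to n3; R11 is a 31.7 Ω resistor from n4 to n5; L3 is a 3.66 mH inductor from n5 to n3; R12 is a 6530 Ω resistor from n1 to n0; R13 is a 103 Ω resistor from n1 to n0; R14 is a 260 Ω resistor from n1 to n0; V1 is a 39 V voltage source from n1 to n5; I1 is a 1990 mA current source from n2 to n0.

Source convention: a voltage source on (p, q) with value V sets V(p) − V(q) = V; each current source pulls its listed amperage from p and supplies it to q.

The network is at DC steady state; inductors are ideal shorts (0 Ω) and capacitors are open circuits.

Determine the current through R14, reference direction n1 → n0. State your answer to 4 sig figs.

-0.001549 A

Apply KCL at each of the 5 non-ground nodes and solve the resulting linear system.
Node n1: branches {L1, R4, R5, R6, R9, R10, R12, R13, R14, V1} → V_1 = -0.4027
Node n2: branches {L1, R4, I1} → V_2 = -0.4027
Node n3: branches {R1, R2, C1, R8, L2, R10, L3} → V_3 = -39.40
Node n4: branches {R1, R3, R6, R7, C1, L2, R11} → V_4 = -39.40
Node n5: branches {R5, R8, R11, L3, V1} → V_5 = -39.40
Source currents: i(L1)=1.990, i(L2)=-2.288, i(L3)=-4.849, i(V1)=-5.114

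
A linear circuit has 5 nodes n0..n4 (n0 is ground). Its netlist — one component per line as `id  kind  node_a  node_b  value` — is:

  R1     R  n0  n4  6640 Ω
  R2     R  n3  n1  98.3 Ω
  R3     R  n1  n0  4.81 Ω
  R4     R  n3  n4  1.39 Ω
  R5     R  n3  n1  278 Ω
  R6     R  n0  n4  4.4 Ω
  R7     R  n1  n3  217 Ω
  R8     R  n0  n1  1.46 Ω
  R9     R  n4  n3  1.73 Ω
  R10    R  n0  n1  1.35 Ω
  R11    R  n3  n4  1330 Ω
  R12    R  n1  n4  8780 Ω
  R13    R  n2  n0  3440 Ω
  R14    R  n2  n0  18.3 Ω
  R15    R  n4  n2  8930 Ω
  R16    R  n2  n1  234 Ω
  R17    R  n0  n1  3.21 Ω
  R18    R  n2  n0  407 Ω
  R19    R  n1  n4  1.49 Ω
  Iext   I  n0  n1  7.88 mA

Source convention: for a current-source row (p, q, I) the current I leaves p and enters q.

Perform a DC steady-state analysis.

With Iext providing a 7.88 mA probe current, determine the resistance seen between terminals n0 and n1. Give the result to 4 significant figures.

Apply KCL at each of the 4 non-ground nodes and solve the resulting linear system.
Node n1: branches {R2, R3, R5, R7, R8, R10, R12, R16, R17, R19, Iext} → V_1 = 0.003717
Node n2: branches {R13, R14, R15, R16, R18} → V_2 = 0.0002622
Node n3: branches {R2, R4, R5, R7, R9, R11} → V_3 = 0.002807
Node n4: branches {R1, R4, R6, R9, R11, R12, R15, R19} → V_4 = 0.002794

R_eq = 0.4717 Ω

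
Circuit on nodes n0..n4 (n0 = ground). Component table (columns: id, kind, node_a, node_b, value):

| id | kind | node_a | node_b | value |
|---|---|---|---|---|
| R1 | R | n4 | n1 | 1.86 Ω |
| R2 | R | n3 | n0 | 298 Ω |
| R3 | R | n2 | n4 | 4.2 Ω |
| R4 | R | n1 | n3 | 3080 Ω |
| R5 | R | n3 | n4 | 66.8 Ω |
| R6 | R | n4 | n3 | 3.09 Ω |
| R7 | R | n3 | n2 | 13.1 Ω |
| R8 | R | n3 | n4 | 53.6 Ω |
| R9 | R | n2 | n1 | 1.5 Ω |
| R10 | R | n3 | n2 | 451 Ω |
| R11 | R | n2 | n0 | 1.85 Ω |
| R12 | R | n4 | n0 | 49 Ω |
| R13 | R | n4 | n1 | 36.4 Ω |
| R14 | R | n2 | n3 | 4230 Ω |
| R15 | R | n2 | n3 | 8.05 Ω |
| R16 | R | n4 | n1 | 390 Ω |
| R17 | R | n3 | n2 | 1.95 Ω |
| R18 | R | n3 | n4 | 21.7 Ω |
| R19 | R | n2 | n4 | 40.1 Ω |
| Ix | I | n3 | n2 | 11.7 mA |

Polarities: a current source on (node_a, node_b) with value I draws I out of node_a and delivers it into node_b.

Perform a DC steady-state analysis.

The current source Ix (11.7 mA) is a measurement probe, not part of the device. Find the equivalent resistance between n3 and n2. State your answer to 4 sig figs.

R_eq = 1.043 Ω

MNA unknowns: 4 node voltages V₁..V_4
R1: Y=0.5376 on G[4,1]
R2: Y=0.003356 on G[3,0]
R3: Y=0.2381 on G[2,4]
R4: Y=0.0003247 on G[1,3]
R5: Y=0.01497 on G[3,4]
R6: Y=0.3236 on G[4,3]
R7: Y=0.07634 on G[3,2]
R8: Y=0.01866 on G[3,4]
R9: Y=0.6667 on G[2,1]
R10: Y=0.002217 on G[3,2]
R11: Y=0.5405 on G[2,0]
R12: Y=0.02041 on G[4,0]
R13: Y=0.02747 on G[4,1]
R14: Y=0.0002364 on G[2,3]
R15: Y=0.1242 on G[2,3]
R16: Y=0.002564 on G[4,1]
R17: Y=0.5128 on G[3,2]
R18: Y=0.04608 on G[3,4]
R19: Y=0.02494 on G[2,4]
Ix: z[3]−=0.0117, z[2]+=0.0117
solve → V1=-0.002032, V2=0.0002520, V3=-0.01195, V4=-0.004710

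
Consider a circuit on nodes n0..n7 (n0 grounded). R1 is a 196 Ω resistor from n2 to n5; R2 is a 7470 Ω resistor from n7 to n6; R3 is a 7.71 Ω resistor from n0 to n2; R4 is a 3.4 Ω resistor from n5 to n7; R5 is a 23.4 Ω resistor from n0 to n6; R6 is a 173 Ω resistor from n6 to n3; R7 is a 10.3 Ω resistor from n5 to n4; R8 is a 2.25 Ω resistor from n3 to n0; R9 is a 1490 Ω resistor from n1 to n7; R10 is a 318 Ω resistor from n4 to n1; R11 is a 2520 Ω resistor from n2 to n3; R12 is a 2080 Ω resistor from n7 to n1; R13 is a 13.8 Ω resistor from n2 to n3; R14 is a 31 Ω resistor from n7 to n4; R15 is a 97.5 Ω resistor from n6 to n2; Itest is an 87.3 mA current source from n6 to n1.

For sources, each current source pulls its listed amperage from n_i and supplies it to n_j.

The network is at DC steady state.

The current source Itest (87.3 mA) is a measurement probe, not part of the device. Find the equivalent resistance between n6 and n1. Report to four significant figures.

R_eq = 447.7 Ω

Apply KCL at each of the 7 non-ground nodes and solve the resulting linear system.
Node n1: branches {R9, R10, R12, Itest} → V_1 = 37.70
Node n2: branches {R1, R3, R11, R13, R15} → V_2 = 0.3432
Node n3: branches {R6, R8, R11, R13} → V_3 = 0.03255
Node n4: branches {R7, R10, R14} → V_4 = 17.49
Node n5: branches {R1, R4, R7} → V_5 = 16.97
Node n6: branches {R2, R5, R6, R15, Itest} → V_6 = -1.380
Node n7: branches {R2, R4, R9, R12, R14} → V_7 = 17.09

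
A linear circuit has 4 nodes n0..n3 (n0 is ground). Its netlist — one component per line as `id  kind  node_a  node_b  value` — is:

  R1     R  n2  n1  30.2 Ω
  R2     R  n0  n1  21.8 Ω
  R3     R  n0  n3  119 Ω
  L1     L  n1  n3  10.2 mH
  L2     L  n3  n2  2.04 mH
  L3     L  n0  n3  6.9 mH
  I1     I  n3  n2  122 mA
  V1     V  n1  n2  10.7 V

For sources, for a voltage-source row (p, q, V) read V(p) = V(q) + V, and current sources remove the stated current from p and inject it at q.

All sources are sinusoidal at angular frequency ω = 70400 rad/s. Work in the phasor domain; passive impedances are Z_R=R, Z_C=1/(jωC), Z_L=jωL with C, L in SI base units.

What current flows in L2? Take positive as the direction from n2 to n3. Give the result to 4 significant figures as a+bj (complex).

Apply KCL at each of the 3 non-ground nodes and solve the resulting linear system.
Node n1: branches {R1, R2, L1, V1} → V_1 = 1.839+0.3548j
Node n2: branches {R1, L2, I1, V1} → V_2 = -8.861+0.3548j
Node n3: branches {R3, L1, L2, L3, I1} → V_3 = -9.025-4.148j
Source currents: i(V1)=-0.4450-0.001145j

0.03135-0.001145j A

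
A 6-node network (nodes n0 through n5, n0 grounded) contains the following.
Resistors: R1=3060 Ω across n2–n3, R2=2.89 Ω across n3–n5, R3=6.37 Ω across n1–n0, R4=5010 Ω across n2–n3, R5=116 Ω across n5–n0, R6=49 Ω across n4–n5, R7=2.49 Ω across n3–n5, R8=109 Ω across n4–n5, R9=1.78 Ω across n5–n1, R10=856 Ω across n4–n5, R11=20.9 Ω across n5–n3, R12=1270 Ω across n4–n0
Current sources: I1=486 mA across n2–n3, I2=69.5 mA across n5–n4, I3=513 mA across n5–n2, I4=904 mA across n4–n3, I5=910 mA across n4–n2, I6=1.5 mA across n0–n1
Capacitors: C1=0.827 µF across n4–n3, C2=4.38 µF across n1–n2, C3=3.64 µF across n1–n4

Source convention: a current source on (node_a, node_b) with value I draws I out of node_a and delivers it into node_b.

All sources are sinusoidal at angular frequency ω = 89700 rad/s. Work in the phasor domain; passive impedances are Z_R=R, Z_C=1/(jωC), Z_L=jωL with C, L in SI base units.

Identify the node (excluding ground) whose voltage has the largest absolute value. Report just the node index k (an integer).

Apply KCL at each of the 5 non-ground nodes and solve the resulting linear system.
Node n1: branches {R3, C2, R9, C3, I6} → V_1 = -0.03222-0.01813j
Node n2: branches {R1, I1, R4, C2, I3, I5} → V_2 = -0.02933-2.406j
Node n3: branches {R1, R2, I1, R4, C1, I4, R7, R11} → V_3 = 2.086-0.2508j
Node n4: branches {I2, C1, R6, I4, I5, R8, R10, C3, R12} → V_4 = 0.02221+4.236j
Node n5: branches {R2, I2, R5, R6, I3, R7, R8, R9, R10, R11} → V_5 = 0.7587-0.05684j

4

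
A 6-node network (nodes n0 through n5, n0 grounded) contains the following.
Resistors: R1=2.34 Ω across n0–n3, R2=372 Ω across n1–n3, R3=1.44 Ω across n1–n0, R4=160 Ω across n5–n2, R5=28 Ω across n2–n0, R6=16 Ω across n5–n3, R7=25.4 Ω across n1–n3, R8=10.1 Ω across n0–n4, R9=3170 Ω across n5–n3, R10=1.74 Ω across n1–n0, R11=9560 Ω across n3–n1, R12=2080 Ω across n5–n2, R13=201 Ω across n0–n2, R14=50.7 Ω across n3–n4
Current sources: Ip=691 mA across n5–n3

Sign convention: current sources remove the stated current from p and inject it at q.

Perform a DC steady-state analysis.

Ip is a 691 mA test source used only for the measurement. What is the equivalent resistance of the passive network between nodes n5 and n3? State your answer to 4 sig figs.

R_eq = 14.59 Ω

Element admittances at DC:
  Y(R1) = 0.4274 S between n0,n3
  Y(R2) = 0.002688 S between n1,n3
  Y(R3) = 0.6944 S between n1,n0
  Y(R4) = 0.006250 S between n5,n2
  Y(R5) = 0.03571 S between n2,n0
  Y(R6) = 0.06250 S between n5,n3
  Y(R7) = 0.03937 S between n1,n3
  Y(R8) = 0.09901 S between n0,n4
  Y(R9) = 0.0003155 S between n5,n3
  Y(R10) = 0.5747 S between n1,n0
  Y(R11) = 0.0001046 S between n3,n1
  Y(R12) = 0.0004808 S between n5,n2
  Y(R13) = 0.004975 S between n0,n2
  Y(R14) = 0.01972 S between n3,n4
  Ip: injects 0.691 A into n3 (from n5)
Assemble and solve the 5×5 MNA system:
  V(n1)=0.003819  V(n2)=-1.414  V(n3)=0.1188  V(n4)=0.01973  V(n5)=-9.965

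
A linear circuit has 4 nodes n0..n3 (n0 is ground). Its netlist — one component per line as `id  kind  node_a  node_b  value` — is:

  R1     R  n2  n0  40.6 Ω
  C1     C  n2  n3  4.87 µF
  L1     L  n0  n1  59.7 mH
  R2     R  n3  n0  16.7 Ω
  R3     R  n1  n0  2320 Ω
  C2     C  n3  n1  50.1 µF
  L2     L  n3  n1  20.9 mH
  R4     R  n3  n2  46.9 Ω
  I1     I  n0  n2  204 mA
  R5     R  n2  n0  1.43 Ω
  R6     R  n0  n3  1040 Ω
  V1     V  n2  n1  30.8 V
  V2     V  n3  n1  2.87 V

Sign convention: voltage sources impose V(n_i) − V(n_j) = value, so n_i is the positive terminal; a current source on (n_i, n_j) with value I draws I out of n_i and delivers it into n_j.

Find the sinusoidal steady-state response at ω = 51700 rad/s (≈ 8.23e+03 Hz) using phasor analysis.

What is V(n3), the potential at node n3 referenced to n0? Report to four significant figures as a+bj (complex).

MNA unknowns: 3 node voltages V₁..V_3 plus 2 source currents (V1, V2)
R1: Y=0.02463+0.000j on G[2,0]
C1: Y=0.000+0.2518j on G[2,3]
L1: Y=0.000-0.0003240j on G[0,1]
R2: Y=0.05988+0.000j on G[3,0]
R3: Y=0.0004310+0.000j on G[1,0]
C2: Y=0.000+2.590j on G[3,1]
L2: Y=0.000-0.0009255j on G[3,1]
R4: Y=0.02132+0.000j on G[3,2]
I1: z[0]−=0.204, z[2]+=0.204
R5: Y=0.6993+0.000j on G[2,0]
R6: Y=0.0009615+0.000j on G[0,3]
V1: row V2−V1=30.8, i_V1 at 2,1
V2: row V3−V1=2.87, i_V2 at 3,1
solve → V1=-28.36-0.01170j, V2=2.441-0.01170j, V3=-25.49-0.01170j
aux → i_V1=-2.159-7.024j, i_V2=2.146-0.3982j

-25.49-0.01170j V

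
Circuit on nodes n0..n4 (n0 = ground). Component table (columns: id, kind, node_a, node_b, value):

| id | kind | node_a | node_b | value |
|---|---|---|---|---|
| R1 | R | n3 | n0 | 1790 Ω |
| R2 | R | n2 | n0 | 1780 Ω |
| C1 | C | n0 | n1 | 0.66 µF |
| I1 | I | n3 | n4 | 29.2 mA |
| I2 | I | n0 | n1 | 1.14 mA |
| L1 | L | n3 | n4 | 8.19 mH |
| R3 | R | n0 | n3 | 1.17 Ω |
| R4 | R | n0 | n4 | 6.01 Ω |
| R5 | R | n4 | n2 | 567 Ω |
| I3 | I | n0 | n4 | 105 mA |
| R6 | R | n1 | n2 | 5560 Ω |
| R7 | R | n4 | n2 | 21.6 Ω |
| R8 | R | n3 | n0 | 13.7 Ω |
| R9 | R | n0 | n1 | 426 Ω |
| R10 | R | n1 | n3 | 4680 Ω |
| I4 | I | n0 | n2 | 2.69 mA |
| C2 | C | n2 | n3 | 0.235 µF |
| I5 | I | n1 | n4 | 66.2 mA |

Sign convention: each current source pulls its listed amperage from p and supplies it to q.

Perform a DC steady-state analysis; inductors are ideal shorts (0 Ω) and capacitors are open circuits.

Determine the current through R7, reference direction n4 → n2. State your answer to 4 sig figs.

0.001600 A

Apply KCL at each of the 4 non-ground nodes and solve the resulting linear system.
Node n1: branches {C1, I2, R6, R9, R10, I5} → V_1 = -23.72
Node n2: branches {R2, R5, R6, R7, I4, C2} → V_2 = 0.1157
Node n3: branches {R1, I1, L1, R3, R8, R10, C2} → V_3 = 0.1502
Node n4: branches {I1, L1, R4, R5, I3, R7, I5} → V_4 = 0.1502
Source currents: i(L1)=-0.1737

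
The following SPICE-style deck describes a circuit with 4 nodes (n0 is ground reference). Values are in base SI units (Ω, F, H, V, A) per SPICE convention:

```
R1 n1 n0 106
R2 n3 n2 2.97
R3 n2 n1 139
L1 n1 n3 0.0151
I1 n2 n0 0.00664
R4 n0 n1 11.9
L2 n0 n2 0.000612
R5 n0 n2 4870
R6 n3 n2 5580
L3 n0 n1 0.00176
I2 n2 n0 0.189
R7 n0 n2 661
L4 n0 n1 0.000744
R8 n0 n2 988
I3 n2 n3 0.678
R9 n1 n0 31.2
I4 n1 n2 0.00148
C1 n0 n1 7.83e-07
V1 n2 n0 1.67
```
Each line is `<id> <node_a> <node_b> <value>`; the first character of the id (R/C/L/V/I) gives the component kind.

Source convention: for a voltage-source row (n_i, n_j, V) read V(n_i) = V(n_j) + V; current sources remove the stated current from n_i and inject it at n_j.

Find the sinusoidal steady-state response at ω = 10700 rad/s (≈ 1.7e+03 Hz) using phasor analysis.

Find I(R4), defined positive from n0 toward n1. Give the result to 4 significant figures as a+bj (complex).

-0.009431+0.001882j A

Apply KCL at each of the 3 non-ground nodes and solve the resulting linear system.
Node n1: branches {R1, R3, L1, R4, L3, L4, R9, I4, C1} → V_1 = 0.1122-0.02239j
Node n2: branches {R2, R3, I1, L2, R5, R6, I2, R7, R8, I3, I4, V1} → V_2 = 1.670+0.000j
Node n3: branches {R2, L1, R6, I3} → V_3 = 3.681+0.06557j
Source currents: i(V1)=-0.2105+0.2770j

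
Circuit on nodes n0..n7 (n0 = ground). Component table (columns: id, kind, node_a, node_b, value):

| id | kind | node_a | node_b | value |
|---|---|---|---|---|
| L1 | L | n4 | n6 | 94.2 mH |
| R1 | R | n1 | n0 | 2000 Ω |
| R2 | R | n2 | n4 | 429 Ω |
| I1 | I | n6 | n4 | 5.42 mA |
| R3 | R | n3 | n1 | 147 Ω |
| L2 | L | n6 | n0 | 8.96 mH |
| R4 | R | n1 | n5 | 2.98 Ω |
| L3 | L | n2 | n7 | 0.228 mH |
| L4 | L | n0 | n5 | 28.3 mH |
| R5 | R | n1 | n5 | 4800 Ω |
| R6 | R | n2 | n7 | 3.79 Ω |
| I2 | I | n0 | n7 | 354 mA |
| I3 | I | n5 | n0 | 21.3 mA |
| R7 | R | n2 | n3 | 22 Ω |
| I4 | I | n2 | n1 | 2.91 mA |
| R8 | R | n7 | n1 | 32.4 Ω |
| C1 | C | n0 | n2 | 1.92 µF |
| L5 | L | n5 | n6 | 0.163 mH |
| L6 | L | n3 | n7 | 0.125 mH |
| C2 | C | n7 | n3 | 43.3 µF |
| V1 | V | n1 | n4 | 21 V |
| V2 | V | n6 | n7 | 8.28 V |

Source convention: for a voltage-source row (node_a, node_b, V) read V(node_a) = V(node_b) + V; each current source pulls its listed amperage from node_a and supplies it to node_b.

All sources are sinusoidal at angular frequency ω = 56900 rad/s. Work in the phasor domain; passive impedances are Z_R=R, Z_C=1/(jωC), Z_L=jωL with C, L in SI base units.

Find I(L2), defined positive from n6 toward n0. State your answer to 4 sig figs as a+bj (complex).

Apply KCL at each of the 7 non-ground nodes and solve the resulting linear system.
Node n1: branches {R1, R3, R4, R5, I4, R8, V1} → V_1 = 8.197-4.716j
Node n2: branches {R2, L3, R6, R7, I4, C1} → V_2 = 0.2449-3.085j
Node n3: branches {R3, R7, L6, C2} → V_3 = 1.338-2.709j
Node n4: branches {L1, R2, I1, V1} → V_4 = -12.80-4.716j
Node n5: branches {R4, L4, R5, I3, L5} → V_5 = 8.861-4.947j
Node n6: branches {L1, I1, L2, L5, V2} → V_6 = 9.631-2.710j
Node n7: branches {L3, R6, I2, R8, L6, C2, V2} → V_7 = 1.351-2.710j
Source currents: i(V1)=-0.03621+0.0003823j, i(V2)=-0.2416+0.1061j

-0.005316-0.01889j A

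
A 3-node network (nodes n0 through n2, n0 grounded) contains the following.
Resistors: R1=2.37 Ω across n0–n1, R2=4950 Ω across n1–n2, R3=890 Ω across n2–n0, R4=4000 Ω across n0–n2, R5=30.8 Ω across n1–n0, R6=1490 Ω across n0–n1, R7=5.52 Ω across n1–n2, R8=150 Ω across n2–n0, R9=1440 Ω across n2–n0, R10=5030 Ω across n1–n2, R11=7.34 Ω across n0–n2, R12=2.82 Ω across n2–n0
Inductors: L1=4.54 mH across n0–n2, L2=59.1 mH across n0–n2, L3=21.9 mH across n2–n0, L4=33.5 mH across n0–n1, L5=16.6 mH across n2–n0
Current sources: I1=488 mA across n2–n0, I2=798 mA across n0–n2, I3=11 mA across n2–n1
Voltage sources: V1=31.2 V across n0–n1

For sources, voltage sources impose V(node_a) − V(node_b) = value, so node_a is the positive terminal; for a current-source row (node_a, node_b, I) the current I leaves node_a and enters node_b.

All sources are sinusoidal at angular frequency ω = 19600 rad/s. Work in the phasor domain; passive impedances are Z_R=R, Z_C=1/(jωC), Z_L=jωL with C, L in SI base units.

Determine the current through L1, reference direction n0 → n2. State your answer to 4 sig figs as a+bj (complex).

Element admittances at ω=19600 rad/s:
  Y(R1) = 0.4219+0.000j S between n0,n1
  Y(R2) = 0.0002020+0.000j S between n1,n2
  Y(L1) = 0.000-0.01124j S between n0,n2
  Y(L2) = 0.000-0.0008633j S between n0,n2
  I1: injects 0.488 A into n0 (from n2)
  I2: injects 0.798 A into n2 (from n0)
  Y(L3) = 0.000-0.002330j S between n2,n0
  Y(R3) = 0.001124+0.000j S between n2,n0
  Y(R4) = 0.0002500+0.000j S between n0,n2
  Y(L4) = 0.000-0.001523j S between n0,n1
  Y(R5) = 0.03247+0.000j S between n1,n0
  Y(R6) = 0.0006711+0.000j S between n0,n1
  Y(R7) = 0.1812+0.000j S between n1,n2
  Y(R8) = 0.006667+0.000j S between n2,n0
  Y(R9) = 0.0006944+0.000j S between n2,n0
  Y(R10) = 0.0001988+0.000j S between n1,n2
  Y(R11) = 0.1362+0.000j S between n0,n2
  Y(R12) = 0.3546+0.000j S between n2,n0
  Y(L5) = 0.000-0.003074j S between n2,n0
  I3: injects 0.011 A into n1 (from n2)
  V1: constraint V(n0)−V(n1) = 31.2
Assemble and solve the 3×3 MNA system:
  V(n1)=-31.20+0.000j  V(n2)=-7.872-0.2023j
  i(V1)=-18.44+0.08425j

0.002274-0.08847j A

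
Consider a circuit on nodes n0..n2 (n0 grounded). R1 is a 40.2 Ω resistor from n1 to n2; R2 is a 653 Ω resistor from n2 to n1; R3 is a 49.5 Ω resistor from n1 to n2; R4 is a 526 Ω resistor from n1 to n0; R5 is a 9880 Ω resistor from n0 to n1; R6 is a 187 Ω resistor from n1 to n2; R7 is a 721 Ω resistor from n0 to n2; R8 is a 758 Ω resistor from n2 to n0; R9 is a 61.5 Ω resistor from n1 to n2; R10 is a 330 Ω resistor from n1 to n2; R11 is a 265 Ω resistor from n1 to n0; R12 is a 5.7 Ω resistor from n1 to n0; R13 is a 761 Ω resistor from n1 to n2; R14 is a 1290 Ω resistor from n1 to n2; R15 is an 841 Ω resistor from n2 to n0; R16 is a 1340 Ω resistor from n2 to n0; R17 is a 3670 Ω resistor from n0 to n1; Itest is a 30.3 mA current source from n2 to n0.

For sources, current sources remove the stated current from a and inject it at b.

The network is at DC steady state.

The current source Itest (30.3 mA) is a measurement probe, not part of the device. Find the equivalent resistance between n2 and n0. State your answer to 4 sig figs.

R_eq = 17.58 Ω

Element admittances at DC:
  Y(R1) = 0.02488 S between n1,n2
  Y(R2) = 0.001531 S between n2,n1
  Y(R3) = 0.02020 S between n1,n2
  Y(R4) = 0.001901 S between n1,n0
  Y(R5) = 0.0001012 S between n0,n1
  Y(R6) = 0.005348 S between n1,n2
  Y(R7) = 0.001387 S between n0,n2
  Y(R8) = 0.001319 S between n2,n0
  Y(R9) = 0.01626 S between n1,n2
  Y(R10) = 0.003030 S between n1,n2
  Y(R11) = 0.003774 S between n1,n0
  Y(R12) = 0.1754 S between n1,n0
  Y(R13) = 0.001314 S between n1,n2
  Y(R14) = 0.0007752 S between n1,n2
  Y(R15) = 0.001189 S between n2,n0
  Y(R16) = 0.0007463 S between n2,n0
  Y(R17) = 0.0002725 S between n0,n1
  Itest: injects 0.0303 A into n0 (from n2)
Assemble and solve the 2×2 MNA system:
  V(n1)=-0.1533  V(n2)=-0.5328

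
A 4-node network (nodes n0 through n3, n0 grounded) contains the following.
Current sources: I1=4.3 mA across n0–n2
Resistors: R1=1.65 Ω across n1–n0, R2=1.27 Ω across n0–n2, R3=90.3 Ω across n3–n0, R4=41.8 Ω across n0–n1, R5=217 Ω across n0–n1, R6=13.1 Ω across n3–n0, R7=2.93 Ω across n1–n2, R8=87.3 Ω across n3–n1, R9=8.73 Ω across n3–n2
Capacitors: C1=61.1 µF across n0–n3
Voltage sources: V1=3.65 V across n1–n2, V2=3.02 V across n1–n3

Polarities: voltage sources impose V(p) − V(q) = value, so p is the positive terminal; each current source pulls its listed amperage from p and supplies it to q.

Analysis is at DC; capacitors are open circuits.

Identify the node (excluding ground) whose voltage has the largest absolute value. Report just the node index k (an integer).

1

Element admittances at DC:
  I1: injects 0.0043 A into n2 (from n0)
  Y(R1) = 0.6061 S between n1,n0
  Y(C1) = 0.000 S between n0,n3
  Y(R2) = 0.7874 S between n0,n2
  Y(R3) = 0.01107 S between n3,n0
  Y(R4) = 0.02392 S between n0,n1
  Y(R5) = 0.004608 S between n0,n1
  Y(R6) = 0.07634 S between n3,n0
  Y(R7) = 0.3413 S between n1,n2
  Y(R8) = 0.01145 S between n3,n1
  Y(R9) = 0.1145 S between n3,n2
  V1: constraint V(n1)−V(n2) = 3.65
  V2: constraint V(n1)−V(n3) = 3.02
Assemble and solve the 5×5 MNA system:
  V(n1)=2.082  V(n2)=-1.568  V(n3)=-0.9382
  i(V1)=-2.557  i(V2)=-0.04444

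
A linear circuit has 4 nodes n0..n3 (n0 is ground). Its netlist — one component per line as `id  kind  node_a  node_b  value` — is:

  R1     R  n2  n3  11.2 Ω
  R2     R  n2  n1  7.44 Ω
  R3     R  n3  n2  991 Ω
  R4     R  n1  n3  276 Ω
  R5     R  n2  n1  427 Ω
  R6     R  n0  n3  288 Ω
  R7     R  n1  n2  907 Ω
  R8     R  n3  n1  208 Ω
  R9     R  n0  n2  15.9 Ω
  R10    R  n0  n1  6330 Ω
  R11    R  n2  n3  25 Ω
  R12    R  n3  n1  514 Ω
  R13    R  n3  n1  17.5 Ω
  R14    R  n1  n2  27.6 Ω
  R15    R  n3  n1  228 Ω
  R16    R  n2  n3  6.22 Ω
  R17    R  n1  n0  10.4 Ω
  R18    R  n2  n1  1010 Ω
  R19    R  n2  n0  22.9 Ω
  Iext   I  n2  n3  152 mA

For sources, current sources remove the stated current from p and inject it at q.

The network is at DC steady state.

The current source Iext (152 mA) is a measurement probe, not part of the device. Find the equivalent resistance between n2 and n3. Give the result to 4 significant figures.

R_eq = 2.871 Ω

Element admittances at DC:
  Y(R1) = 0.08929 S between n2,n3
  Y(R2) = 0.1344 S between n2,n1
  Y(R3) = 0.001009 S between n3,n2
  Y(R4) = 0.003623 S between n1,n3
  Y(R5) = 0.002342 S between n2,n1
  Y(R6) = 0.003472 S between n0,n3
  Y(R7) = 0.001103 S between n1,n2
  Y(R8) = 0.004808 S between n3,n1
  Y(R9) = 0.06289 S between n0,n2
  Y(R10) = 0.0001580 S between n0,n1
  Y(R11) = 0.04000 S between n2,n3
  Y(R12) = 0.001946 S between n3,n1
  Y(R13) = 0.05714 S between n3,n1
  Y(R14) = 0.03623 S between n1,n2
  Y(R15) = 0.004386 S between n3,n1
  Y(R16) = 0.1608 S between n2,n3
  Y(R17) = 0.09615 S between n1,n0
  Y(R18) = 0.0009901 S between n2,n1
  Y(R19) = 0.04367 S between n2,n0
  Iext: injects 0.152 A into n3 (from n2)
Assemble and solve the 3×3 MNA system:
  V(n1)=0.05001  V(n2)=-0.05755  V(n3)=0.3789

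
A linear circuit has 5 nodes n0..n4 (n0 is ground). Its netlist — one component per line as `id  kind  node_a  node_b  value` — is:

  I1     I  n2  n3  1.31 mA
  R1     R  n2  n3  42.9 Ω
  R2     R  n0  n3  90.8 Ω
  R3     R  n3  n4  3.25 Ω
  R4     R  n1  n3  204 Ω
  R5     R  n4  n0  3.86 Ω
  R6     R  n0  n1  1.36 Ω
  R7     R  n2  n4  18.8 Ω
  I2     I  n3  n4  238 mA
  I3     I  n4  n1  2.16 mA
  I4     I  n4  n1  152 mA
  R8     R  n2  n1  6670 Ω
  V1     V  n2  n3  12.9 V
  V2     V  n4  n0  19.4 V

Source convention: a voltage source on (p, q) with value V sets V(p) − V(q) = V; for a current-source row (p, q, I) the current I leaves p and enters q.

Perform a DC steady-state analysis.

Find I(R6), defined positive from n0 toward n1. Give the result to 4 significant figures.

-0.2359 A

Element admittances at DC:
  I1: injects 0.00131 A into n3 (from n2)
  Y(R1) = 0.02331 S between n2,n3
  Y(R2) = 0.01101 S between n0,n3
  Y(R3) = 0.3077 S between n3,n4
  Y(R4) = 0.004902 S between n1,n3
  Y(R5) = 0.2591 S between n4,n0
  Y(R6) = 0.7353 S between n0,n1
  Y(R7) = 0.05319 S between n2,n4
  I2: injects 0.238 A into n4 (from n3)
  I3: injects 0.00216 A into n1 (from n4)
  I4: injects 0.152 A into n1 (from n4)
  Y(R8) = 0.0001499 S between n2,n1
  V1: constraint V(n2)−V(n3) = 12.9
  V2: constraint V(n4)−V(n0) = 19.4
Assemble and solve the 6×6 MNA system:
  V(n1)=0.3208  V(n2)=29.02  V(n3)=16.12  V(n4)=19.40
  i(V1)=-0.8180  i(V2)=-5.439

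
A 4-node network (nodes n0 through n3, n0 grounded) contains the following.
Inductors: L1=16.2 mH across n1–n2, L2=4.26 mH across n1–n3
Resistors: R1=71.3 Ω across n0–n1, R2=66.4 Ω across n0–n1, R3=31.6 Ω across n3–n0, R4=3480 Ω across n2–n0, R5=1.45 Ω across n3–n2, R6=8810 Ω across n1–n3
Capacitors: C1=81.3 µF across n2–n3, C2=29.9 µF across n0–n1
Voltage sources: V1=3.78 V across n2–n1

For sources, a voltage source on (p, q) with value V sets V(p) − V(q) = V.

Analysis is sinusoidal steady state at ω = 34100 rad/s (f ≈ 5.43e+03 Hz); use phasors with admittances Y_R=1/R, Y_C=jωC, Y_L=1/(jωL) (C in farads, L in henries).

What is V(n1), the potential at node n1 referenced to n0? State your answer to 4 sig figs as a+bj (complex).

-0.008369+0.1178j V

Apply KCL at each of the 3 non-ground nodes and solve the resulting linear system.
Node n1: branches {L1, R1, R2, C2, L2, R6, V1} → V_1 = -0.008369+0.1178j
Node n2: branches {L1, C1, R4, R5, V1} → V_2 = 3.772+0.1178j
Node n3: branches {C1, R3, L2, R5, R6} → V_3 = 3.769+0.1603j
Source currents: i(V1)=-0.1211+0.02773j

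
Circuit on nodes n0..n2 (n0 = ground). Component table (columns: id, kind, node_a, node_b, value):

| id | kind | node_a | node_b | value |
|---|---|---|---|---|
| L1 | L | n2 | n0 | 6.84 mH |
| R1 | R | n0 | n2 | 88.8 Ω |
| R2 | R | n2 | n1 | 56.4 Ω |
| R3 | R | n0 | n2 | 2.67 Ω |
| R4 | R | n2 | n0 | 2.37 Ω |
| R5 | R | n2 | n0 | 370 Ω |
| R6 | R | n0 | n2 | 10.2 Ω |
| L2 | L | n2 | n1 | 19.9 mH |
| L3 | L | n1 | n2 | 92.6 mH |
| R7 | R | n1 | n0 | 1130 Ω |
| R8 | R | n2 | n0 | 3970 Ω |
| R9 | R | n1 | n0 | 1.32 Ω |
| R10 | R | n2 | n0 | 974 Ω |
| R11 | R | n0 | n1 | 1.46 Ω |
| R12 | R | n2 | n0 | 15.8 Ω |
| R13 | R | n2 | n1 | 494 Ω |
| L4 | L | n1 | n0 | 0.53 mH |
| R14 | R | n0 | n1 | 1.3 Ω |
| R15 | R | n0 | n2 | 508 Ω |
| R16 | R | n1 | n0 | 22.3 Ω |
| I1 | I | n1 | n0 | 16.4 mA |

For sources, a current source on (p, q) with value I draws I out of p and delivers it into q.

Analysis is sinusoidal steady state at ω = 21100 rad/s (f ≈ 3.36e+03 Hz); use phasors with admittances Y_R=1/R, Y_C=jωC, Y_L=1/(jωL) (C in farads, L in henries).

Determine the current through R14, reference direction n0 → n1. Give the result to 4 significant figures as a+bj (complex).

Apply KCL at each of the 2 non-ground nodes and solve the resulting linear system.
Node n1: branches {R2, L2, L3, R7, R9, R11, R13, L4, R14, R16, I1} → V_1 = -0.007191-0.0002912j
Node n2: branches {L1, R1, R2, R3, R4, R5, R6, L2, L3, R8, R10, R12, R13, R15} → V_2 = -0.0001438+1.371e-05j

0.005532+0.0002240j A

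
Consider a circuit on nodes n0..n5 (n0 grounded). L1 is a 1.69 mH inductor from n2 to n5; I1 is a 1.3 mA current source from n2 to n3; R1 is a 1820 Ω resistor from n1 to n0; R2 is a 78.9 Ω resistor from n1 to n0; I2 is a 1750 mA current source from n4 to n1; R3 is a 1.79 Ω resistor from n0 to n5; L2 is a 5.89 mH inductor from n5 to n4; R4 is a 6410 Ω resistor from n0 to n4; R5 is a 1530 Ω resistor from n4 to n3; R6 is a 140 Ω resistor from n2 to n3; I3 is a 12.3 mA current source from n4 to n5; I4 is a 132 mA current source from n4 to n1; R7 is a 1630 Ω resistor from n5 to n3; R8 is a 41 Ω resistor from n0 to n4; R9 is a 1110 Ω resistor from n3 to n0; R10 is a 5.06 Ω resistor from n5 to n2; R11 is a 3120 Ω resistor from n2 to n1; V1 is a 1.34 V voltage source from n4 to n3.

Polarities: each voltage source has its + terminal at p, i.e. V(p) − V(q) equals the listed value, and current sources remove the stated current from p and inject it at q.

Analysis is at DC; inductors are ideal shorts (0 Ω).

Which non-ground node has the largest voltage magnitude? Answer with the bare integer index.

MNA unknowns: 5 node voltages V₁..V_5 plus 3 source currents (L1, L2, V1)
L1: row V2−V5=0, i_L1 at 2,5
I1: z[2]−=0.0013, z[3]+=0.0013
R1: Y=0.0005495 on G[1,0]
R2: Y=0.01267 on G[1,0]
I2: z[4]−=1.75, z[1]+=1.75
R3: Y=0.5587 on G[0,5]
L2: row V5−V4=0, i_L2 at 5,4
R4: Y=0.0001560 on G[0,4]
R5: Y=0.0006536 on G[4,3]
R6: Y=0.007143 on G[2,3]
I3: z[4]−=0.0123, z[5]+=0.0123
I4: z[4]−=0.132, z[1]+=0.132
R7: Y=0.0006135 on G[5,3]
R8: Y=0.02439 on G[0,4]
R9: Y=0.0009009 on G[3,0]
R10: Y=0.1976 on G[5,2]
R11: Y=0.0003205 on G[2,1]
V1: row V4−V3=1.34, i_V1 at 4,3
solve → V1=138.9, V2=-3.142, V3=-4.482, V4=-3.142, V5=-3.142
aux → i_L1=0.03465, i_L2=1.801, i_V1=-0.01661

1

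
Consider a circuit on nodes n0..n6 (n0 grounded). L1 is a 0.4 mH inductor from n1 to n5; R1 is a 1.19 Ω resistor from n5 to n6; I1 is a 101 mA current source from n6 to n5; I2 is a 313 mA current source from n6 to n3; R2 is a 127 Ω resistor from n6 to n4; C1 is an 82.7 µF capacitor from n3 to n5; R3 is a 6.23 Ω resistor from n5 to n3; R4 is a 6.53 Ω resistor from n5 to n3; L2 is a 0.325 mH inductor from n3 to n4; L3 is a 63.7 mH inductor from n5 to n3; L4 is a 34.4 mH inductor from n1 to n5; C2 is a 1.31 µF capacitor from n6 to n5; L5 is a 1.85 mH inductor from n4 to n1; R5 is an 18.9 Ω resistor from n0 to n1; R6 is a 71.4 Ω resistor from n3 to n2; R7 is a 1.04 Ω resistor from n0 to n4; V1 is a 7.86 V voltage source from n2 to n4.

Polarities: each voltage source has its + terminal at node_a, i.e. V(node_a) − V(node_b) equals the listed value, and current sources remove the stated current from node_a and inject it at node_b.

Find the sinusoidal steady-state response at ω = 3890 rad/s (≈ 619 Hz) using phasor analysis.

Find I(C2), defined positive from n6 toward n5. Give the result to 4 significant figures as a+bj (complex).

9.276e-06-0.002460j A

Apply KCL at each of the 6 non-ground nodes and solve the resulting linear system.
Node n1: branches {L1, L4, L5, R5} → V_1 = -0.4180+0.4237j
Node n2: branches {R6, V1} → V_2 = 7.883-0.02332j
Node n3: branches {I2, C1, R3, R4, L2, L3, R6} → V_3 = 0.1356+0.07377j
Node n4: branches {R2, L2, L5, R7, V1} → V_4 = 0.02300-0.02332j
Node n5: branches {L1, R1, I1, C1, R3, R4, L3, L4, C2} → V_5 = -0.5467+0.4852j
Node n6: branches {R1, I1, I2, R2, C2} → V_6 = -1.030+0.4834j
Source currents: i(V1)=-0.1085+0.001360j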